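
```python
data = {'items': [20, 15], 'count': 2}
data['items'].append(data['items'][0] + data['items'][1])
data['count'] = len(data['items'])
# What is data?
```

After line 1: data = {'items': [20, 15], 'count': 2}
After line 2 (append 20 + 15 = 35): data = {'items': [20, 15, 35], 'count': 2}
After line 3 (count = len(items) = 3): data = {'items': [20, 15, 35], 'count': 3}

{'items': [20, 15, 35], 'count': 3}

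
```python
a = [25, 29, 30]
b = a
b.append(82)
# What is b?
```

After line 1: a = [25, 29, 30]
After line 2 (b = a is an alias, same object): a = [25, 29, 30], b = [25, 29, 30]
After line 3 (b.append mutates the shared list): a = [25, 29, 30, 82], b = [25, 29, 30, 82]

[25, 29, 30, 82]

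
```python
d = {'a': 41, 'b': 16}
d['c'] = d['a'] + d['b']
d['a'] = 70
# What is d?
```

After line 1: d = {'a': 41, 'b': 16}
After line 2 (d['c'] = 41 + 16): d = {'a': 41, 'b': 16, 'c': 57}
After line 3: d = {'a': 70, 'b': 16, 'c': 57}

{'a': 70, 'b': 16, 'c': 57}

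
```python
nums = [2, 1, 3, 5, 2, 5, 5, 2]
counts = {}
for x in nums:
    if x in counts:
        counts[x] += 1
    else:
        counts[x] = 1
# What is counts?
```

Initial: counts = {}, nums = [2, 1, 3, 5, 2, 5, 5, 2]
See 2: counts = {2: 1}
See 1: counts = {2: 1, 1: 1}
See 3: counts = {2: 1, 1: 1, 3: 1}
See 5: counts = {2: 1, 1: 1, 3: 1, 5: 1}
See 2: counts = {2: 2, 1: 1, 3: 1, 5: 1}
See 5: counts = {2: 2, 1: 1, 3: 1, 5: 2}
See 5: counts = {2: 2, 1: 1, 3: 1, 5: 3}
See 2: counts = {2: 3, 1: 1, 3: 1, 5: 3}

{2: 3, 1: 1, 3: 1, 5: 3}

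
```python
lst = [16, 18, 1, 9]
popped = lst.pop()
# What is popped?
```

9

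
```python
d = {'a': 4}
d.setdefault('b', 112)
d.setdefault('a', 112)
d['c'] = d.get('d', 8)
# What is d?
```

After line 1: d = {'a': 4}
After line 2 (setdefault adds 'b'=112): d = {'a': 4, 'b': 112}
After line 3 (setdefault 'a' no-op, already exists): d = {'a': 4, 'b': 112}
After line 4 (get('d', 8) returns default since 'd' not in d): d = {'a': 4, 'b': 112, 'c': 8}

{'a': 4, 'b': 112, 'c': 8}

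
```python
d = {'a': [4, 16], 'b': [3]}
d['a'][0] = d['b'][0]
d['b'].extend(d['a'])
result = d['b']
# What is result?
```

After line 1: d = {'a': [4, 16], 'b': [3]}
After line 2 (a[0] = b[0] = 3): d = {'a': [3, 16], 'b': [3]}
After line 3 (b.extend(a) appends [3, 16]): d = {'a': [3, 16], 'b': [3, 3, 16]}
After line 4: result = d['b'] = [3, 3, 16]

[3, 3, 16]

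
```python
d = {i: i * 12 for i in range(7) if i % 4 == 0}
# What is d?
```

{0: 0, 4: 48}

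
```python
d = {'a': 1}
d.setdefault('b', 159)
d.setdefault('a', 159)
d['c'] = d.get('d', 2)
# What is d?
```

After line 1: d = {'a': 1}
After line 2 (setdefault adds 'b'=159): d = {'a': 1, 'b': 159}
After line 3 (setdefault 'a' no-op, already exists): d = {'a': 1, 'b': 159}
After line 4 (get('d', 2) returns default since 'd' not in d): d = {'a': 1, 'b': 159, 'c': 2}

{'a': 1, 'b': 159, 'c': 2}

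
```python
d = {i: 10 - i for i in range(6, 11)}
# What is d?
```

{6: 4, 7: 3, 8: 2, 9: 1, 10: 0}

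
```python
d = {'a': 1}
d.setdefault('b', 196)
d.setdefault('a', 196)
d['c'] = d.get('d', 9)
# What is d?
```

After line 1: d = {'a': 1}
After line 2 (setdefault adds 'b'=196): d = {'a': 1, 'b': 196}
After line 3 (setdefault 'a' no-op, already exists): d = {'a': 1, 'b': 196}
After line 4 (get('d', 9) returns default since 'd' not in d): d = {'a': 1, 'b': 196, 'c': 9}

{'a': 1, 'b': 196, 'c': 9}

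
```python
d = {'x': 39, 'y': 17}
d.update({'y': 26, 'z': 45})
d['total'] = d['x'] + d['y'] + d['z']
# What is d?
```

After line 1: d = {'x': 39, 'y': 17}
After line 2 (y overwritten, z added): d = {'x': 39, 'y': 26, 'z': 45}
After line 3 (total = 39 + 26 + 45 = 110): d = {'x': 39, 'y': 26, 'z': 45, 'total': 110}

{'x': 39, 'y': 26, 'z': 45, 'total': 110}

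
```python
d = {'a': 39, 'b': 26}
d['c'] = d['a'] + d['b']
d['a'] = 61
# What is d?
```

After line 1: d = {'a': 39, 'b': 26}
After line 2 (d['c'] = 39 + 26): d = {'a': 39, 'b': 26, 'c': 65}
After line 3: d = {'a': 61, 'b': 26, 'c': 65}

{'a': 61, 'b': 26, 'c': 65}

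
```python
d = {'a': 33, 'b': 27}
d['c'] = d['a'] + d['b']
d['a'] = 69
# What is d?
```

After line 1: d = {'a': 33, 'b': 27}
After line 2 (d['c'] = 33 + 27): d = {'a': 33, 'b': 27, 'c': 60}
After line 3: d = {'a': 69, 'b': 27, 'c': 60}

{'a': 69, 'b': 27, 'c': 60}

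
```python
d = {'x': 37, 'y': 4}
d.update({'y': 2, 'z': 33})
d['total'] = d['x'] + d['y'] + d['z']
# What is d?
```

After line 1: d = {'x': 37, 'y': 4}
After line 2 (y overwritten, z added): d = {'x': 37, 'y': 2, 'z': 33}
After line 3 (total = 37 + 2 + 33 = 72): d = {'x': 37, 'y': 2, 'z': 33, 'total': 72}

{'x': 37, 'y': 2, 'z': 33, 'total': 72}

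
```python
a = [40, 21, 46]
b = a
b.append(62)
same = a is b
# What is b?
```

After line 1: a = [40, 21, 46]
After line 2 (b = a is an alias, same object): a = [40, 21, 46], b = [40, 21, 46]
After line 3 (b.append mutates the shared list): a = [40, 21, 46, 62], b = [40, 21, 46, 62]
After line 4 (same = a is b; same object -> True): same = True

[40, 21, 46, 62]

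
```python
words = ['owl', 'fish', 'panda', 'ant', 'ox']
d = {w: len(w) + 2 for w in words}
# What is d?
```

{'owl': 5, 'fish': 6, 'panda': 7, 'ant': 5, 'ox': 4}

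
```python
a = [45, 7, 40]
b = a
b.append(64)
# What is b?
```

After line 1: a = [45, 7, 40]
After line 2 (b = a is an alias, same object): a = [45, 7, 40], b = [45, 7, 40]
After line 3 (b.append mutates the shared list): a = [45, 7, 40, 64], b = [45, 7, 40, 64]

[45, 7, 40, 64]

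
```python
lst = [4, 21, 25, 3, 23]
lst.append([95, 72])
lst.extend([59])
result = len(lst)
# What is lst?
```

After line 1: lst = [4, 21, 25, 3, 23]
After line 2 (append adds [95, 72] as single element): lst = [4, 21, 25, 3, 23, [95, 72]]
After line 3 (extend unpacks [59], adds 59): lst = [4, 21, 25, 3, 23, [95, 72], 59]
After line 4: result = len(lst) = 7

[4, 21, 25, 3, 23, [95, 72], 59]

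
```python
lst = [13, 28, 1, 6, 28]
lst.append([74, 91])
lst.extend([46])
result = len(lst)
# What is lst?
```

After line 1: lst = [13, 28, 1, 6, 28]
After line 2 (append adds [74, 91] as single element): lst = [13, 28, 1, 6, 28, [74, 91]]
After line 3 (extend unpacks [46], adds 46): lst = [13, 28, 1, 6, 28, [74, 91], 46]
After line 4: result = len(lst) = 7

[13, 28, 1, 6, 28, [74, 91], 46]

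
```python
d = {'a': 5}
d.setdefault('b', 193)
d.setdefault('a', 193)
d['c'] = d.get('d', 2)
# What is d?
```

After line 1: d = {'a': 5}
After line 2 (setdefault adds 'b'=193): d = {'a': 5, 'b': 193}
After line 3 (setdefault 'a' no-op, already exists): d = {'a': 5, 'b': 193}
After line 4 (get('d', 2) returns default since 'd' not in d): d = {'a': 5, 'b': 193, 'c': 2}

{'a': 5, 'b': 193, 'c': 2}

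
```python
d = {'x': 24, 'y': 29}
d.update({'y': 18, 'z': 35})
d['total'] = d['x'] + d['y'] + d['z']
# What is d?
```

After line 1: d = {'x': 24, 'y': 29}
After line 2 (y overwritten, z added): d = {'x': 24, 'y': 18, 'z': 35}
After line 3 (total = 24 + 18 + 35 = 77): d = {'x': 24, 'y': 18, 'z': 35, 'total': 77}

{'x': 24, 'y': 18, 'z': 35, 'total': 77}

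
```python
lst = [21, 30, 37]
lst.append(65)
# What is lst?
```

[21, 30, 37, 65]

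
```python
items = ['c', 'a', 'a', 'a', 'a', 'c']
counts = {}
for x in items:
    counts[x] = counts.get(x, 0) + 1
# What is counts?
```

Initial: counts = {}, items = ['c', 'a', 'a', 'a', 'a', 'c']
See 'c': counts = {'c': 1}
See 'a': counts = {'c': 1, 'a': 1}
See 'a': counts = {'c': 1, 'a': 2}
See 'a': counts = {'c': 1, 'a': 3}
See 'a': counts = {'c': 1, 'a': 4}
See 'c': counts = {'c': 2, 'a': 4}

{'c': 2, 'a': 4}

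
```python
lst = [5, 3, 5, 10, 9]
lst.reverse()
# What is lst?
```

[9, 10, 5, 3, 5]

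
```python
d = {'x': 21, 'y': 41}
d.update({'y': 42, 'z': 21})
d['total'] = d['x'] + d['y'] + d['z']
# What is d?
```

After line 1: d = {'x': 21, 'y': 41}
After line 2 (y overwritten, z added): d = {'x': 21, 'y': 42, 'z': 21}
After line 3 (total = 21 + 42 + 21 = 84): d = {'x': 21, 'y': 42, 'z': 21, 'total': 84}

{'x': 21, 'y': 42, 'z': 21, 'total': 84}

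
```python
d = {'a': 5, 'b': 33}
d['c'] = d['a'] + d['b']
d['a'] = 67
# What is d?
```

After line 1: d = {'a': 5, 'b': 33}
After line 2 (d['c'] = 5 + 33): d = {'a': 5, 'b': 33, 'c': 38}
After line 3: d = {'a': 67, 'b': 33, 'c': 38}

{'a': 67, 'b': 33, 'c': 38}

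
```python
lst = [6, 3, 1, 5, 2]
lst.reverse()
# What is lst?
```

[2, 5, 1, 3, 6]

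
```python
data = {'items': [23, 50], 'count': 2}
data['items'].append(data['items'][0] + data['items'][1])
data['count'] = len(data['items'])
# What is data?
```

After line 1: data = {'items': [23, 50], 'count': 2}
After line 2 (append 23 + 50 = 73): data = {'items': [23, 50, 73], 'count': 2}
After line 3 (count = len(items) = 3): data = {'items': [23, 50, 73], 'count': 3}

{'items': [23, 50, 73], 'count': 3}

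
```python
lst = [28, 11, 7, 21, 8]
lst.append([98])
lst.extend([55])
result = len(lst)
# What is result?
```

After line 1: lst = [28, 11, 7, 21, 8]
After line 2 (append adds [98] as single element): lst = [28, 11, 7, 21, 8, [98]]
After line 3 (extend unpacks [55], adds 55): lst = [28, 11, 7, 21, 8, [98], 55]
After line 4: result = len(lst) = 7

7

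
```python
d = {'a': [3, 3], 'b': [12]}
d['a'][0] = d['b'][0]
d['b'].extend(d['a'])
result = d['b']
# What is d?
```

After line 1: d = {'a': [3, 3], 'b': [12]}
After line 2 (a[0] = b[0] = 12): d = {'a': [12, 3], 'b': [12]}
After line 3 (b.extend(a) appends [12, 3]): d = {'a': [12, 3], 'b': [12, 12, 3]}
After line 4: result = d['b'] = [12, 12, 3]

{'a': [12, 3], 'b': [12, 12, 3]}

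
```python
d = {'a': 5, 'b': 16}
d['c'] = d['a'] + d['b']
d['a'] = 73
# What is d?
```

After line 1: d = {'a': 5, 'b': 16}
After line 2 (d['c'] = 5 + 16): d = {'a': 5, 'b': 16, 'c': 21}
After line 3: d = {'a': 73, 'b': 16, 'c': 21}

{'a': 73, 'b': 16, 'c': 21}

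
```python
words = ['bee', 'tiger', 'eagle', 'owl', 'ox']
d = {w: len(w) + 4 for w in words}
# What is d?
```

{'bee': 7, 'tiger': 9, 'eagle': 9, 'owl': 7, 'ox': 6}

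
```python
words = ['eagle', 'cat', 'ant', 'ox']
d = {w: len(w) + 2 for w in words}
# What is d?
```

{'eagle': 7, 'cat': 5, 'ant': 5, 'ox': 4}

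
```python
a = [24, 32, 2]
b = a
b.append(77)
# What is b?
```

After line 1: a = [24, 32, 2]
After line 2 (b = a is an alias, same object): a = [24, 32, 2], b = [24, 32, 2]
After line 3 (b.append mutates the shared list): a = [24, 32, 2, 77], b = [24, 32, 2, 77]

[24, 32, 2, 77]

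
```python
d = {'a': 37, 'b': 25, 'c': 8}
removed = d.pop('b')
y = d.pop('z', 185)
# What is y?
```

After line 1: d = {'a': 37, 'b': 25, 'c': 8}
After line 2 (pop 'b' returns 25): d = {'a': 37, 'c': 8}, removed = 25
After line 3 (pop 'z' missing, returns default 185): d = {'a': 37, 'c': 8}, y = 185

185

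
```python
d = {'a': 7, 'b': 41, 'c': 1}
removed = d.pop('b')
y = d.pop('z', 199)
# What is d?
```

After line 1: d = {'a': 7, 'b': 41, 'c': 1}
After line 2 (pop 'b' returns 41): d = {'a': 7, 'c': 1}, removed = 41
After line 3 (pop 'z' missing, returns default 199): d = {'a': 7, 'c': 1}, y = 199

{'a': 7, 'c': 1}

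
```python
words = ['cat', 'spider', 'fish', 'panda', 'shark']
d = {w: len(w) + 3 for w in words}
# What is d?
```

{'cat': 6, 'spider': 9, 'fish': 7, 'panda': 8, 'shark': 8}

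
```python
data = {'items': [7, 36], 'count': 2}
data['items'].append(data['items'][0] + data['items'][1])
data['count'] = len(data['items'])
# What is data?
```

After line 1: data = {'items': [7, 36], 'count': 2}
After line 2 (append 7 + 36 = 43): data = {'items': [7, 36, 43], 'count': 2}
After line 3 (count = len(items) = 3): data = {'items': [7, 36, 43], 'count': 3}

{'items': [7, 36, 43], 'count': 3}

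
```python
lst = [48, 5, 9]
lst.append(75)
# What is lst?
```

[48, 5, 9, 75]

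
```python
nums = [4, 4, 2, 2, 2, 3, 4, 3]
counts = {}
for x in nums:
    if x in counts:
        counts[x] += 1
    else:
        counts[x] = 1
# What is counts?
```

Initial: counts = {}, nums = [4, 4, 2, 2, 2, 3, 4, 3]
See 4: counts = {4: 1}
See 4: counts = {4: 2}
See 2: counts = {4: 2, 2: 1}
See 2: counts = {4: 2, 2: 2}
See 2: counts = {4: 2, 2: 3}
See 3: counts = {4: 2, 2: 3, 3: 1}
See 4: counts = {4: 3, 2: 3, 3: 1}
See 3: counts = {4: 3, 2: 3, 3: 2}

{4: 3, 2: 3, 3: 2}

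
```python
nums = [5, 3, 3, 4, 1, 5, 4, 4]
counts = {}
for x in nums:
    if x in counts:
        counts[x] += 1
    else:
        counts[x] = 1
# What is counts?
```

Initial: counts = {}, nums = [5, 3, 3, 4, 1, 5, 4, 4]
See 5: counts = {5: 1}
See 3: counts = {5: 1, 3: 1}
See 3: counts = {5: 1, 3: 2}
See 4: counts = {5: 1, 3: 2, 4: 1}
See 1: counts = {5: 1, 3: 2, 4: 1, 1: 1}
See 5: counts = {5: 2, 3: 2, 4: 1, 1: 1}
See 4: counts = {5: 2, 3: 2, 4: 2, 1: 1}
See 4: counts = {5: 2, 3: 2, 4: 3, 1: 1}

{5: 2, 3: 2, 4: 3, 1: 1}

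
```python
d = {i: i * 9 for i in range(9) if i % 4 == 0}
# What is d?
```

{0: 0, 4: 36, 8: 72}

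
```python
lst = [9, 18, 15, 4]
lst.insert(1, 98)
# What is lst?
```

[9, 98, 18, 15, 4]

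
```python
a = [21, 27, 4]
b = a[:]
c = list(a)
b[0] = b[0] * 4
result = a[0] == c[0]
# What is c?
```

After line 1: a = [21, 27, 4]
After line 2 (b = a[:], copy): a = [21, 27, 4], b = [21, 27, 4]
After line 3 (c = list(a) is a copy, new object): c = [21, 27, 4]
After line 4 (b[0] = 21 * 4 = 84; only b mutates (copy)): a = [21, 27, 4], b = [84, 27, 4], c = [21, 27, 4]
After line 5 (a[0] = 21, c[0] = 21; result = True)

[21, 27, 4]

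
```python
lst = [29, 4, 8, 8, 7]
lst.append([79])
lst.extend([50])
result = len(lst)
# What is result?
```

After line 1: lst = [29, 4, 8, 8, 7]
After line 2 (append adds [79] as single element): lst = [29, 4, 8, 8, 7, [79]]
After line 3 (extend unpacks [50], adds 50): lst = [29, 4, 8, 8, 7, [79], 50]
After line 4: result = len(lst) = 7

7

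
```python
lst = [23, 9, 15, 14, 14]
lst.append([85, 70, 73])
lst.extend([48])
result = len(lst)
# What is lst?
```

After line 1: lst = [23, 9, 15, 14, 14]
After line 2 (append adds [85, 70, 73] as single element): lst = [23, 9, 15, 14, 14, [85, 70, 73]]
After line 3 (extend unpacks [48], adds 48): lst = [23, 9, 15, 14, 14, [85, 70, 73], 48]
After line 4: result = len(lst) = 7

[23, 9, 15, 14, 14, [85, 70, 73], 48]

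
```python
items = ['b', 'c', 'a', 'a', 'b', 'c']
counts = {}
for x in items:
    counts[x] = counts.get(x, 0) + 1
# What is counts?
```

Initial: counts = {}, items = ['b', 'c', 'a', 'a', 'b', 'c']
See 'b': counts = {'b': 1}
See 'c': counts = {'b': 1, 'c': 1}
See 'a': counts = {'b': 1, 'c': 1, 'a': 1}
See 'a': counts = {'b': 1, 'c': 1, 'a': 2}
See 'b': counts = {'b': 2, 'c': 1, 'a': 2}
See 'c': counts = {'b': 2, 'c': 2, 'a': 2}

{'b': 2, 'c': 2, 'a': 2}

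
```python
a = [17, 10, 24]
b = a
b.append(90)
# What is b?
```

After line 1: a = [17, 10, 24]
After line 2 (b = a is an alias, same object): a = [17, 10, 24], b = [17, 10, 24]
After line 3 (b.append mutates the shared list): a = [17, 10, 24, 90], b = [17, 10, 24, 90]

[17, 10, 24, 90]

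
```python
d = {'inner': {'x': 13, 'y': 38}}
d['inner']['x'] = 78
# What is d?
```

After line 1: d = {'inner': {'x': 13, 'y': 38}}
After line 2 (inner x overwritten): d = {'inner': {'x': 78, 'y': 38}}

{'inner': {'x': 78, 'y': 38}}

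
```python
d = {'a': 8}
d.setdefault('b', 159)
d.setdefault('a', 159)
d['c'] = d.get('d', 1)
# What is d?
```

After line 1: d = {'a': 8}
After line 2 (setdefault adds 'b'=159): d = {'a': 8, 'b': 159}
After line 3 (setdefault 'a' no-op, already exists): d = {'a': 8, 'b': 159}
After line 4 (get('d', 1) returns default since 'd' not in d): d = {'a': 8, 'b': 159, 'c': 1}

{'a': 8, 'b': 159, 'c': 1}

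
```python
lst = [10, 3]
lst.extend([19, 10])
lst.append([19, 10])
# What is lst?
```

After line 1: lst = [10, 3]
After line 2 (extend unpacks [19, 10]): lst = [10, 3, 19, 10]
After line 3 (append adds [19, 10] as single element): lst = [10, 3, 19, 10, [19, 10]]

[10, 3, 19, 10, [19, 10]]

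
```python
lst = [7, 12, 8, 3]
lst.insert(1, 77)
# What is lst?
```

[7, 77, 12, 8, 3]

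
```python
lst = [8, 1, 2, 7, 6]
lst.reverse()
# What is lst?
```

[6, 7, 2, 1, 8]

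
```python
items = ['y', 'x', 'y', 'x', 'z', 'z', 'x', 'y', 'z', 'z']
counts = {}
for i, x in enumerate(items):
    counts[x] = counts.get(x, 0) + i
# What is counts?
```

Initial: counts = {}, items = ['y', 'x', 'y', 'x', 'z', 'z', 'x', 'y', 'z', 'z']
i=0, x='y': counts = {'y': 0}
i=1, x='x': counts = {'y': 0, 'x': 1}
i=2, x='y': counts = {'y': 2, 'x': 1}
i=3, x='x': counts = {'y': 2, 'x': 4}
i=4, x='z': counts = {'y': 2, 'x': 4, 'z': 4}
i=5, x='z': counts = {'y': 2, 'x': 4, 'z': 9}
i=6, x='x': counts = {'y': 2, 'x': 10, 'z': 9}
i=7, x='y': counts = {'y': 9, 'x': 10, 'z': 9}
i=8, x='z': counts = {'y': 9, 'x': 10, 'z': 17}
i=9, x='z': counts = {'y': 9, 'x': 10, 'z': 26}

{'y': 9, 'x': 10, 'z': 26}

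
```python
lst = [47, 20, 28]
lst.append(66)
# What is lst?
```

[47, 20, 28, 66]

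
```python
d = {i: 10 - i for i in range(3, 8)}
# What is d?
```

{3: 7, 4: 6, 5: 5, 6: 4, 7: 3}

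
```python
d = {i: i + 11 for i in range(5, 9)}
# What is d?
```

{5: 16, 6: 17, 7: 18, 8: 19}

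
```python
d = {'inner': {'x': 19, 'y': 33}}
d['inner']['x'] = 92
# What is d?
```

After line 1: d = {'inner': {'x': 19, 'y': 33}}
After line 2 (inner x overwritten): d = {'inner': {'x': 92, 'y': 33}}

{'inner': {'x': 92, 'y': 33}}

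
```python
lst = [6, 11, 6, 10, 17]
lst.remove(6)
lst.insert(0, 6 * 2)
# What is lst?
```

After line 1: lst = [6, 11, 6, 10, 17]
After line 2 (remove first 6): lst = [11, 6, 10, 17]
After line 3 (insert 12 at index 0): lst = [12, 11, 6, 10, 17]

[12, 11, 6, 10, 17]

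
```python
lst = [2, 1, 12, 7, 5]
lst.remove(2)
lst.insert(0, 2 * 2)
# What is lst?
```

After line 1: lst = [2, 1, 12, 7, 5]
After line 2 (remove first 2): lst = [1, 12, 7, 5]
After line 3 (insert 4 at index 0): lst = [4, 1, 12, 7, 5]

[4, 1, 12, 7, 5]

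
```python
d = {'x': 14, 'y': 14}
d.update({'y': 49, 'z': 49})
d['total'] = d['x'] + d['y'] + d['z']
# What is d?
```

After line 1: d = {'x': 14, 'y': 14}
After line 2 (y overwritten, z added): d = {'x': 14, 'y': 49, 'z': 49}
After line 3 (total = 14 + 49 + 49 = 112): d = {'x': 14, 'y': 49, 'z': 49, 'total': 112}

{'x': 14, 'y': 49, 'z': 49, 'total': 112}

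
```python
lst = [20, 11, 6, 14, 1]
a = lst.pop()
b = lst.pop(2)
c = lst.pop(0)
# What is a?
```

After line 1: lst = [20, 11, 6, 14, 1]
After line 2 (pop() -> a = 1): lst = [20, 11, 6, 14]
After line 3 (pop(2) -> b = 6): lst = [20, 11, 14]
After line 4 (pop(0) -> c = 20): lst = [11, 14]

1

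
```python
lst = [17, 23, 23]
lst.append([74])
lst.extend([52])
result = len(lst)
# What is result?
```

After line 1: lst = [17, 23, 23]
After line 2 (append adds [74] as single element): lst = [17, 23, 23, [74]]
After line 3 (extend unpacks [52], adds 52): lst = [17, 23, 23, [74], 52]
After line 4: result = len(lst) = 5

5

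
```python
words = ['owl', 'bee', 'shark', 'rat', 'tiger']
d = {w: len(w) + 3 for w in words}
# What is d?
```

{'owl': 6, 'bee': 6, 'shark': 8, 'rat': 6, 'tiger': 8}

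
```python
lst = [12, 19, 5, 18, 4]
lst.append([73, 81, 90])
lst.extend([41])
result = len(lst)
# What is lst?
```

After line 1: lst = [12, 19, 5, 18, 4]
After line 2 (append adds [73, 81, 90] as single element): lst = [12, 19, 5, 18, 4, [73, 81, 90]]
After line 3 (extend unpacks [41], adds 41): lst = [12, 19, 5, 18, 4, [73, 81, 90], 41]
After line 4: result = len(lst) = 7

[12, 19, 5, 18, 4, [73, 81, 90], 41]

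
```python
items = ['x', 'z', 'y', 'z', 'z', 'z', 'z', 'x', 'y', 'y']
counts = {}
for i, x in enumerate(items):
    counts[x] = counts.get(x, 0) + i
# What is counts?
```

Initial: counts = {}, items = ['x', 'z', 'y', 'z', 'z', 'z', 'z', 'x', 'y', 'y']
i=0, x='x': counts = {'x': 0}
i=1, x='z': counts = {'x': 0, 'z': 1}
i=2, x='y': counts = {'x': 0, 'z': 1, 'y': 2}
i=3, x='z': counts = {'x': 0, 'z': 4, 'y': 2}
i=4, x='z': counts = {'x': 0, 'z': 8, 'y': 2}
i=5, x='z': counts = {'x': 0, 'z': 13, 'y': 2}
i=6, x='z': counts = {'x': 0, 'z': 19, 'y': 2}
i=7, x='x': counts = {'x': 7, 'z': 19, 'y': 2}
i=8, x='y': counts = {'x': 7, 'z': 19, 'y': 10}
i=9, x='y': counts = {'x': 7, 'z': 19, 'y': 19}

{'x': 7, 'z': 19, 'y': 19}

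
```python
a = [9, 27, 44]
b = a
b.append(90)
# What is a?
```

After line 1: a = [9, 27, 44]
After line 2 (b = a is an alias, same object): a = [9, 27, 44], b = [9, 27, 44]
After line 3 (b.append mutates the shared list): a = [9, 27, 44, 90], b = [9, 27, 44, 90]

[9, 27, 44, 90]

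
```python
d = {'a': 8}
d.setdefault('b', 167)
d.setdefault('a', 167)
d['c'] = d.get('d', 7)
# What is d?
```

After line 1: d = {'a': 8}
After line 2 (setdefault adds 'b'=167): d = {'a': 8, 'b': 167}
After line 3 (setdefault 'a' no-op, already exists): d = {'a': 8, 'b': 167}
After line 4 (get('d', 7) returns default since 'd' not in d): d = {'a': 8, 'b': 167, 'c': 7}

{'a': 8, 'b': 167, 'c': 7}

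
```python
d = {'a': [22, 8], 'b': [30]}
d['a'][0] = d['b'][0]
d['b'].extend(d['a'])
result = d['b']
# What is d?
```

After line 1: d = {'a': [22, 8], 'b': [30]}
After line 2 (a[0] = b[0] = 30): d = {'a': [30, 8], 'b': [30]}
After line 3 (b.extend(a) appends [30, 8]): d = {'a': [30, 8], 'b': [30, 30, 8]}
After line 4: result = d['b'] = [30, 30, 8]

{'a': [30, 8], 'b': [30, 30, 8]}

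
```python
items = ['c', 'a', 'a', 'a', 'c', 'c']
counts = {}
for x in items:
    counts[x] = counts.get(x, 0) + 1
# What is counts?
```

Initial: counts = {}, items = ['c', 'a', 'a', 'a', 'c', 'c']
See 'c': counts = {'c': 1}
See 'a': counts = {'c': 1, 'a': 1}
See 'a': counts = {'c': 1, 'a': 2}
See 'a': counts = {'c': 1, 'a': 3}
See 'c': counts = {'c': 2, 'a': 3}
See 'c': counts = {'c': 3, 'a': 3}

{'c': 3, 'a': 3}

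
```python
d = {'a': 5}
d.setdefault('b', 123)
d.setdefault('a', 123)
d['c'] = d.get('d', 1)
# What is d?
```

After line 1: d = {'a': 5}
After line 2 (setdefault adds 'b'=123): d = {'a': 5, 'b': 123}
After line 3 (setdefault 'a' no-op, already exists): d = {'a': 5, 'b': 123}
After line 4 (get('d', 1) returns default since 'd' not in d): d = {'a': 5, 'b': 123, 'c': 1}

{'a': 5, 'b': 123, 'c': 1}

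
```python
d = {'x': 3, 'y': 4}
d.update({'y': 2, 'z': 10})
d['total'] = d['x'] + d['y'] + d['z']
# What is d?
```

After line 1: d = {'x': 3, 'y': 4}
After line 2 (y overwritten, z added): d = {'x': 3, 'y': 2, 'z': 10}
After line 3 (total = 3 + 2 + 10 = 15): d = {'x': 3, 'y': 2, 'z': 10, 'total': 15}

{'x': 3, 'y': 2, 'z': 10, 'total': 15}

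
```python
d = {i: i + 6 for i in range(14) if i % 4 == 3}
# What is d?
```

{3: 9, 7: 13, 11: 17}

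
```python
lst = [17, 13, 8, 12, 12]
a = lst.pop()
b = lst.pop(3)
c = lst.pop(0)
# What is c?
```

After line 1: lst = [17, 13, 8, 12, 12]
After line 2 (pop() -> a = 12): lst = [17, 13, 8, 12]
After line 3 (pop(3) -> b = 12): lst = [17, 13, 8]
After line 4 (pop(0) -> c = 17): lst = [13, 8]

17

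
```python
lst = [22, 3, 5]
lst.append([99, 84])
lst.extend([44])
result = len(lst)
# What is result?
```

After line 1: lst = [22, 3, 5]
After line 2 (append adds [99, 84] as single element): lst = [22, 3, 5, [99, 84]]
After line 3 (extend unpacks [44], adds 44): lst = [22, 3, 5, [99, 84], 44]
After line 4: result = len(lst) = 5

5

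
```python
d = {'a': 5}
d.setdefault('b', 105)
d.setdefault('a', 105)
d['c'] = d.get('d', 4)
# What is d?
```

After line 1: d = {'a': 5}
After line 2 (setdefault adds 'b'=105): d = {'a': 5, 'b': 105}
After line 3 (setdefault 'a' no-op, already exists): d = {'a': 5, 'b': 105}
After line 4 (get('d', 4) returns default since 'd' not in d): d = {'a': 5, 'b': 105, 'c': 4}

{'a': 5, 'b': 105, 'c': 4}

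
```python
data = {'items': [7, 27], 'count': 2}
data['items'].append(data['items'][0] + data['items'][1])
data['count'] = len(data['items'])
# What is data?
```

After line 1: data = {'items': [7, 27], 'count': 2}
After line 2 (append 7 + 27 = 34): data = {'items': [7, 27, 34], 'count': 2}
After line 3 (count = len(items) = 3): data = {'items': [7, 27, 34], 'count': 3}

{'items': [7, 27, 34], 'count': 3}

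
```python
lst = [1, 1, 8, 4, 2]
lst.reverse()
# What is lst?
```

[2, 4, 8, 1, 1]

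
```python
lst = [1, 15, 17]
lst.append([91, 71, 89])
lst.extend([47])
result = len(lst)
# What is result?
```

After line 1: lst = [1, 15, 17]
After line 2 (append adds [91, 71, 89] as single element): lst = [1, 15, 17, [91, 71, 89]]
After line 3 (extend unpacks [47], adds 47): lst = [1, 15, 17, [91, 71, 89], 47]
After line 4: result = len(lst) = 5

5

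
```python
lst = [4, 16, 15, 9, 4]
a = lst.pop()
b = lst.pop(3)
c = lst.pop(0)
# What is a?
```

After line 1: lst = [4, 16, 15, 9, 4]
After line 2 (pop() -> a = 4): lst = [4, 16, 15, 9]
After line 3 (pop(3) -> b = 9): lst = [4, 16, 15]
After line 4 (pop(0) -> c = 4): lst = [16, 15]

4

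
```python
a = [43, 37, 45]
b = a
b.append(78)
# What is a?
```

After line 1: a = [43, 37, 45]
After line 2 (b = a is an alias, same object): a = [43, 37, 45], b = [43, 37, 45]
After line 3 (b.append mutates the shared list): a = [43, 37, 45, 78], b = [43, 37, 45, 78]

[43, 37, 45, 78]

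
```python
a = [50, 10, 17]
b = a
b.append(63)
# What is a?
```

After line 1: a = [50, 10, 17]
After line 2 (b = a is an alias, same object): a = [50, 10, 17], b = [50, 10, 17]
After line 3 (b.append mutates the shared list): a = [50, 10, 17, 63], b = [50, 10, 17, 63]

[50, 10, 17, 63]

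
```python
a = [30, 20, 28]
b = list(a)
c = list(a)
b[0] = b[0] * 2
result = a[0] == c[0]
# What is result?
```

After line 1: a = [30, 20, 28]
After line 2 (b = list(a), copy): a = [30, 20, 28], b = [30, 20, 28]
After line 3 (c = list(a) is a copy, new object): c = [30, 20, 28]
After line 4 (b[0] = 30 * 2 = 60; only b mutates (copy)): a = [30, 20, 28], b = [60, 20, 28], c = [30, 20, 28]
After line 5 (a[0] = 30, c[0] = 30; result = True)

True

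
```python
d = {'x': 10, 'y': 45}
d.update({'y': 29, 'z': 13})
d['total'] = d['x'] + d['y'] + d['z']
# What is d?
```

After line 1: d = {'x': 10, 'y': 45}
After line 2 (y overwritten, z added): d = {'x': 10, 'y': 29, 'z': 13}
After line 3 (total = 10 + 29 + 13 = 52): d = {'x': 10, 'y': 29, 'z': 13, 'total': 52}

{'x': 10, 'y': 29, 'z': 13, 'total': 52}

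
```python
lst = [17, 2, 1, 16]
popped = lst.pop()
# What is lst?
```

[17, 2, 1]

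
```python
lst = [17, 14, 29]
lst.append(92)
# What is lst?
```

[17, 14, 29, 92]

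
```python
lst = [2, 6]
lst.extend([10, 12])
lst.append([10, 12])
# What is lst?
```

After line 1: lst = [2, 6]
After line 2 (extend unpacks [10, 12]): lst = [2, 6, 10, 12]
After line 3 (append adds [10, 12] as single element): lst = [2, 6, 10, 12, [10, 12]]

[2, 6, 10, 12, [10, 12]]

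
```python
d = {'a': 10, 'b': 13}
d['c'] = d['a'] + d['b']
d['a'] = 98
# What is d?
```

After line 1: d = {'a': 10, 'b': 13}
After line 2 (d['c'] = 10 + 13): d = {'a': 10, 'b': 13, 'c': 23}
After line 3: d = {'a': 98, 'b': 13, 'c': 23}

{'a': 98, 'b': 13, 'c': 23}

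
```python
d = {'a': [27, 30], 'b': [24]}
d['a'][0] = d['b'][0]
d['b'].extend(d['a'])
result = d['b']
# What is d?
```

After line 1: d = {'a': [27, 30], 'b': [24]}
After line 2 (a[0] = b[0] = 24): d = {'a': [24, 30], 'b': [24]}
After line 3 (b.extend(a) appends [24, 30]): d = {'a': [24, 30], 'b': [24, 24, 30]}
After line 4: result = d['b'] = [24, 24, 30]

{'a': [24, 30], 'b': [24, 24, 30]}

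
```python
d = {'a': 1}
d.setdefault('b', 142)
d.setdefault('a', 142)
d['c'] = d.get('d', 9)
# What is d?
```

After line 1: d = {'a': 1}
After line 2 (setdefault adds 'b'=142): d = {'a': 1, 'b': 142}
After line 3 (setdefault 'a' no-op, already exists): d = {'a': 1, 'b': 142}
After line 4 (get('d', 9) returns default since 'd' not in d): d = {'a': 1, 'b': 142, 'c': 9}

{'a': 1, 'b': 142, 'c': 9}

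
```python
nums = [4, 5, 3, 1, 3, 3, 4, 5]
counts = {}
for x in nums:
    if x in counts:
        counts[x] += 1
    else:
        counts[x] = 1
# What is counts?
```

Initial: counts = {}, nums = [4, 5, 3, 1, 3, 3, 4, 5]
See 4: counts = {4: 1}
See 5: counts = {4: 1, 5: 1}
See 3: counts = {4: 1, 5: 1, 3: 1}
See 1: counts = {4: 1, 5: 1, 3: 1, 1: 1}
See 3: counts = {4: 1, 5: 1, 3: 2, 1: 1}
See 3: counts = {4: 1, 5: 1, 3: 3, 1: 1}
See 4: counts = {4: 2, 5: 1, 3: 3, 1: 1}
See 5: counts = {4: 2, 5: 2, 3: 3, 1: 1}

{4: 2, 5: 2, 3: 3, 1: 1}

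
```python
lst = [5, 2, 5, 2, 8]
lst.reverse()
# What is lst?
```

[8, 2, 5, 2, 5]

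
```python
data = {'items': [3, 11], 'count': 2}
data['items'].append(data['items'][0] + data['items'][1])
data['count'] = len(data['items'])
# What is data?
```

After line 1: data = {'items': [3, 11], 'count': 2}
After line 2 (append 3 + 11 = 14): data = {'items': [3, 11, 14], 'count': 2}
After line 3 (count = len(items) = 3): data = {'items': [3, 11, 14], 'count': 3}

{'items': [3, 11, 14], 'count': 3}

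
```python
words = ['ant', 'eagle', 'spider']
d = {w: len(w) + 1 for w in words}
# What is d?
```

{'ant': 4, 'eagle': 6, 'spider': 7}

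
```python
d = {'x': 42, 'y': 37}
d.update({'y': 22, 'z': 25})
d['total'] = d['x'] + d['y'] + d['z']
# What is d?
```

After line 1: d = {'x': 42, 'y': 37}
After line 2 (y overwritten, z added): d = {'x': 42, 'y': 22, 'z': 25}
After line 3 (total = 42 + 22 + 25 = 89): d = {'x': 42, 'y': 22, 'z': 25, 'total': 89}

{'x': 42, 'y': 22, 'z': 25, 'total': 89}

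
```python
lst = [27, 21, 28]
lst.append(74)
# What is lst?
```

[27, 21, 28, 74]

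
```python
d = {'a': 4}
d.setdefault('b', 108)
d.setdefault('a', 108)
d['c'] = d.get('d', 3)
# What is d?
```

After line 1: d = {'a': 4}
After line 2 (setdefault adds 'b'=108): d = {'a': 4, 'b': 108}
After line 3 (setdefault 'a' no-op, already exists): d = {'a': 4, 'b': 108}
After line 4 (get('d', 3) returns default since 'd' not in d): d = {'a': 4, 'b': 108, 'c': 3}

{'a': 4, 'b': 108, 'c': 3}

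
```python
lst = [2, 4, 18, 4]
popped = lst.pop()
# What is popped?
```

4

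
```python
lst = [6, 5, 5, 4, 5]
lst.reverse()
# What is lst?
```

[5, 4, 5, 5, 6]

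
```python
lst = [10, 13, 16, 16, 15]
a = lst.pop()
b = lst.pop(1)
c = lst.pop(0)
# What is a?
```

After line 1: lst = [10, 13, 16, 16, 15]
After line 2 (pop() -> a = 15): lst = [10, 13, 16, 16]
After line 3 (pop(1) -> b = 13): lst = [10, 16, 16]
After line 4 (pop(0) -> c = 10): lst = [16, 16]

15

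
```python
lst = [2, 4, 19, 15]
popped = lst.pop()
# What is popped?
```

15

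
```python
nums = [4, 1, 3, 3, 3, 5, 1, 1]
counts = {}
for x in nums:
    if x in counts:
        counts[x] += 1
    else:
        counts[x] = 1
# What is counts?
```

Initial: counts = {}, nums = [4, 1, 3, 3, 3, 5, 1, 1]
See 4: counts = {4: 1}
See 1: counts = {4: 1, 1: 1}
See 3: counts = {4: 1, 1: 1, 3: 1}
See 3: counts = {4: 1, 1: 1, 3: 2}
See 3: counts = {4: 1, 1: 1, 3: 3}
See 5: counts = {4: 1, 1: 1, 3: 3, 5: 1}
See 1: counts = {4: 1, 1: 2, 3: 3, 5: 1}
See 1: counts = {4: 1, 1: 3, 3: 3, 5: 1}

{4: 1, 1: 3, 3: 3, 5: 1}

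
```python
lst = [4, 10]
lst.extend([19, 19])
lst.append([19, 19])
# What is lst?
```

After line 1: lst = [4, 10]
After line 2 (extend unpacks [19, 19]): lst = [4, 10, 19, 19]
After line 3 (append adds [19, 19] as single element): lst = [4, 10, 19, 19, [19, 19]]

[4, 10, 19, 19, [19, 19]]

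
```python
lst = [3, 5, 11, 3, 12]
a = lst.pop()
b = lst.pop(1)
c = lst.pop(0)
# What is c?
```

After line 1: lst = [3, 5, 11, 3, 12]
After line 2 (pop() -> a = 12): lst = [3, 5, 11, 3]
After line 3 (pop(1) -> b = 5): lst = [3, 11, 3]
After line 4 (pop(0) -> c = 3): lst = [11, 3]

3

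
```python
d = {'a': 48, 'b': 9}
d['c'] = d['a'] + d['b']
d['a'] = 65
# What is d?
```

After line 1: d = {'a': 48, 'b': 9}
After line 2 (d['c'] = 48 + 9): d = {'a': 48, 'b': 9, 'c': 57}
After line 3: d = {'a': 65, 'b': 9, 'c': 57}

{'a': 65, 'b': 9, 'c': 57}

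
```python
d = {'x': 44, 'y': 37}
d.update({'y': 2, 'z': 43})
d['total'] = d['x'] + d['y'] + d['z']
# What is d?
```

After line 1: d = {'x': 44, 'y': 37}
After line 2 (y overwritten, z added): d = {'x': 44, 'y': 2, 'z': 43}
After line 3 (total = 44 + 2 + 43 = 89): d = {'x': 44, 'y': 2, 'z': 43, 'total': 89}

{'x': 44, 'y': 2, 'z': 43, 'total': 89}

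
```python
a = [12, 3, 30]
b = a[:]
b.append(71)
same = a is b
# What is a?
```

After line 1: a = [12, 3, 30]
After line 2 (b = a[:] is a shallow copy, new object): a = [12, 3, 30], b = [12, 3, 30]
After line 3 (append only mutates b): a = [12, 3, 30], b = [12, 3, 30, 71]
After line 4 (same = a is b; different objects -> False): same = False

[12, 3, 30]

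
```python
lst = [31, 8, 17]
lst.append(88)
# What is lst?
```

[31, 8, 17, 88]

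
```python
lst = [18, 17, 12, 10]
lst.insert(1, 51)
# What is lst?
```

[18, 51, 17, 12, 10]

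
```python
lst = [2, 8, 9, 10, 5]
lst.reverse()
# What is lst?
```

[5, 10, 9, 8, 2]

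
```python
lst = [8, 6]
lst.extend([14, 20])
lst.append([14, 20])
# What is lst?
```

After line 1: lst = [8, 6]
After line 2 (extend unpacks [14, 20]): lst = [8, 6, 14, 20]
After line 3 (append adds [14, 20] as single element): lst = [8, 6, 14, 20, [14, 20]]

[8, 6, 14, 20, [14, 20]]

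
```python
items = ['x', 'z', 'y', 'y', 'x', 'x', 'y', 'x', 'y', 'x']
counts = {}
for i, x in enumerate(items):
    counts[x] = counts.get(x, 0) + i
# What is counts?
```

Initial: counts = {}, items = ['x', 'z', 'y', 'y', 'x', 'x', 'y', 'x', 'y', 'x']
i=0, x='x': counts = {'x': 0}
i=1, x='z': counts = {'x': 0, 'z': 1}
i=2, x='y': counts = {'x': 0, 'z': 1, 'y': 2}
i=3, x='y': counts = {'x': 0, 'z': 1, 'y': 5}
i=4, x='x': counts = {'x': 4, 'z': 1, 'y': 5}
i=5, x='x': counts = {'x': 9, 'z': 1, 'y': 5}
i=6, x='y': counts = {'x': 9, 'z': 1, 'y': 11}
i=7, x='x': counts = {'x': 16, 'z': 1, 'y': 11}
i=8, x='y': counts = {'x': 16, 'z': 1, 'y': 19}
i=9, x='x': counts = {'x': 25, 'z': 1, 'y': 19}

{'x': 25, 'z': 1, 'y': 19}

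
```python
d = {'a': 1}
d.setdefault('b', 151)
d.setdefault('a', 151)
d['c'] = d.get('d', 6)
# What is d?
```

After line 1: d = {'a': 1}
After line 2 (setdefault adds 'b'=151): d = {'a': 1, 'b': 151}
After line 3 (setdefault 'a' no-op, already exists): d = {'a': 1, 'b': 151}
After line 4 (get('d', 6) returns default since 'd' not in d): d = {'a': 1, 'b': 151, 'c': 6}

{'a': 1, 'b': 151, 'c': 6}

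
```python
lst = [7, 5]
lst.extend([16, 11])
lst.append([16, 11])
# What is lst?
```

After line 1: lst = [7, 5]
After line 2 (extend unpacks [16, 11]): lst = [7, 5, 16, 11]
After line 3 (append adds [16, 11] as single element): lst = [7, 5, 16, 11, [16, 11]]

[7, 5, 16, 11, [16, 11]]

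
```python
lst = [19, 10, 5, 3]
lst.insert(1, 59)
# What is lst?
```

[19, 59, 10, 5, 3]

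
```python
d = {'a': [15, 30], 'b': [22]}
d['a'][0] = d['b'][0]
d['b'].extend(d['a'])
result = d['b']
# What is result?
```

After line 1: d = {'a': [15, 30], 'b': [22]}
After line 2 (a[0] = b[0] = 22): d = {'a': [22, 30], 'b': [22]}
After line 3 (b.extend(a) appends [22, 30]): d = {'a': [22, 30], 'b': [22, 22, 30]}
After line 4: result = d['b'] = [22, 22, 30]

[22, 22, 30]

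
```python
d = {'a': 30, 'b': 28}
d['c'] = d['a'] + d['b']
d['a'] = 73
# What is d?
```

After line 1: d = {'a': 30, 'b': 28}
After line 2 (d['c'] = 30 + 28): d = {'a': 30, 'b': 28, 'c': 58}
After line 3: d = {'a': 73, 'b': 28, 'c': 58}

{'a': 73, 'b': 28, 'c': 58}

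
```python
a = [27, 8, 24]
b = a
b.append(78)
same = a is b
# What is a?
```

After line 1: a = [27, 8, 24]
After line 2 (b = a is an alias, same object): a = [27, 8, 24], b = [27, 8, 24]
After line 3 (b.append mutates the shared list): a = [27, 8, 24, 78], b = [27, 8, 24, 78]
After line 4 (same = a is b; same object -> True): same = True

[27, 8, 24, 78]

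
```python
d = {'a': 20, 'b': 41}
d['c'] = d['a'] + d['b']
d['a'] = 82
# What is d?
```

After line 1: d = {'a': 20, 'b': 41}
After line 2 (d['c'] = 20 + 41): d = {'a': 20, 'b': 41, 'c': 61}
After line 3: d = {'a': 82, 'b': 41, 'c': 61}

{'a': 82, 'b': 41, 'c': 61}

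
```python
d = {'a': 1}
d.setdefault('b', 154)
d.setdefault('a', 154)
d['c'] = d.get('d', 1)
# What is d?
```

After line 1: d = {'a': 1}
After line 2 (setdefault adds 'b'=154): d = {'a': 1, 'b': 154}
After line 3 (setdefault 'a' no-op, already exists): d = {'a': 1, 'b': 154}
After line 4 (get('d', 1) returns default since 'd' not in d): d = {'a': 1, 'b': 154, 'c': 1}

{'a': 1, 'b': 154, 'c': 1}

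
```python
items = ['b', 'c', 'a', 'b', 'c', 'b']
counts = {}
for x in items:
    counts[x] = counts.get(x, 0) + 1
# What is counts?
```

Initial: counts = {}, items = ['b', 'c', 'a', 'b', 'c', 'b']
See 'b': counts = {'b': 1}
See 'c': counts = {'b': 1, 'c': 1}
See 'a': counts = {'b': 1, 'c': 1, 'a': 1}
See 'b': counts = {'b': 2, 'c': 1, 'a': 1}
See 'c': counts = {'b': 2, 'c': 2, 'a': 1}
See 'b': counts = {'b': 3, 'c': 2, 'a': 1}

{'b': 3, 'c': 2, 'a': 1}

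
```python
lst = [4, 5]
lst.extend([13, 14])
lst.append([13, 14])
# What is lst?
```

After line 1: lst = [4, 5]
After line 2 (extend unpacks [13, 14]): lst = [4, 5, 13, 14]
After line 3 (append adds [13, 14] as single element): lst = [4, 5, 13, 14, [13, 14]]

[4, 5, 13, 14, [13, 14]]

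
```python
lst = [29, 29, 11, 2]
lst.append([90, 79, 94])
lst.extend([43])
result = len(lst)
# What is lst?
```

After line 1: lst = [29, 29, 11, 2]
After line 2 (append adds [90, 79, 94] as single element): lst = [29, 29, 11, 2, [90, 79, 94]]
After line 3 (extend unpacks [43], adds 43): lst = [29, 29, 11, 2, [90, 79, 94], 43]
After line 4: result = len(lst) = 6

[29, 29, 11, 2, [90, 79, 94], 43]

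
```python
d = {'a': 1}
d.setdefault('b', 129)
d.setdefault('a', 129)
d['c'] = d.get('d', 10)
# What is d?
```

After line 1: d = {'a': 1}
After line 2 (setdefault adds 'b'=129): d = {'a': 1, 'b': 129}
After line 3 (setdefault 'a' no-op, already exists): d = {'a': 1, 'b': 129}
After line 4 (get('d', 10) returns default since 'd' not in d): d = {'a': 1, 'b': 129, 'c': 10}

{'a': 1, 'b': 129, 'c': 10}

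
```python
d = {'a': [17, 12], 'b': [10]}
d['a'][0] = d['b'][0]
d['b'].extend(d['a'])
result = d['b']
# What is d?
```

After line 1: d = {'a': [17, 12], 'b': [10]}
After line 2 (a[0] = b[0] = 10): d = {'a': [10, 12], 'b': [10]}
After line 3 (b.extend(a) appends [10, 12]): d = {'a': [10, 12], 'b': [10, 10, 12]}
After line 4: result = d['b'] = [10, 10, 12]

{'a': [10, 12], 'b': [10, 10, 12]}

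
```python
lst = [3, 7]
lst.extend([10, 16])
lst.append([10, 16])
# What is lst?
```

After line 1: lst = [3, 7]
After line 2 (extend unpacks [10, 16]): lst = [3, 7, 10, 16]
After line 3 (append adds [10, 16] as single element): lst = [3, 7, 10, 16, [10, 16]]

[3, 7, 10, 16, [10, 16]]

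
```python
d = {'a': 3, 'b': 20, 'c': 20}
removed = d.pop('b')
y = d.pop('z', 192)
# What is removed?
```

After line 1: d = {'a': 3, 'b': 20, 'c': 20}
After line 2 (pop 'b' returns 20): d = {'a': 3, 'c': 20}, removed = 20
After line 3 (pop 'z' missing, returns default 192): d = {'a': 3, 'c': 20}, y = 192

20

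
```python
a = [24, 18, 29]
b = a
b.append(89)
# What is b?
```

After line 1: a = [24, 18, 29]
After line 2 (b = a is an alias, same object): a = [24, 18, 29], b = [24, 18, 29]
After line 3 (b.append mutates the shared list): a = [24, 18, 29, 89], b = [24, 18, 29, 89]

[24, 18, 29, 89]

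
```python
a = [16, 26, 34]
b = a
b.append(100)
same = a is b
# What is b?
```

After line 1: a = [16, 26, 34]
After line 2 (b = a is an alias, same object): a = [16, 26, 34], b = [16, 26, 34]
After line 3 (b.append mutates the shared list): a = [16, 26, 34, 100], b = [16, 26, 34, 100]
After line 4 (same = a is b; same object -> True): same = True

[16, 26, 34, 100]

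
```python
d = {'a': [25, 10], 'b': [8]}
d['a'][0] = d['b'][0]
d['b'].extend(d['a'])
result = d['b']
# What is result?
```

After line 1: d = {'a': [25, 10], 'b': [8]}
After line 2 (a[0] = b[0] = 8): d = {'a': [8, 10], 'b': [8]}
After line 3 (b.extend(a) appends [8, 10]): d = {'a': [8, 10], 'b': [8, 8, 10]}
After line 4: result = d['b'] = [8, 8, 10]

[8, 8, 10]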